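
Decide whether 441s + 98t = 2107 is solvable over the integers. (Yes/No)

Yes

By Bézout, 441s + 98t = 2107 has integer solutions iff gcd(441, 98) | 2107.
Euclid: 441 = 4·98 + 49; 98 = 2·49 + 0. gcd = 49; 2107 mod 49 = 0. Yes.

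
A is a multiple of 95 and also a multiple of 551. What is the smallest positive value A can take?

2755

95 = 5 · 19; 551 = 19 · 29
max exponents: 5 · 19 · 29 = 2755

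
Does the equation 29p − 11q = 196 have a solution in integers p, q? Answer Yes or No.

By Bézout, 29p − 11q = 196 has integer solutions iff gcd(29, 11) | 196.
Euclid: 29 = 2·11 + 7; 11 = 1·7 + 4; 7 = 1·4 + 3; 4 = 1·3 + 1; 3 = 3·1 + 0. gcd = 1; 196 mod 1 = 0. Yes.

Yes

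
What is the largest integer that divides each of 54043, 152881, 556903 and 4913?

289

gcd(54043, 152881): 152881 = 2·54043 + 44795; 54043 = 1·44795 + 9248; 44795 = 4·9248 + 7803; 9248 = 1·7803 + 1445; 7803 = 5·1445 + 578; 1445 = 2·578 + 289; 578 = 2·289 + 0 → 289
gcd(289, 556903): 556903 = 1927·289 + 0 → 289
gcd(289, 4913): 4913 = 17·289 + 0 → 289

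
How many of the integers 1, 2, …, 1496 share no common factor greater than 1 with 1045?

1031

1045 = 5·11·19. Inclusion–exclusion on these primes:
1496 − ⌊1496/5⌋ − ⌊1496/11⌋ − ⌊1496/19⌋ + ⌊1496/55⌋ + ⌊1496/95⌋ + ⌊1496/209⌋ − ⌊1496/1045⌋ = 1031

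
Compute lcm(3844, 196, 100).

4708900

3844 = 2² · 31²; 196 = 2² · 7²; 100 = 2² · 5²
lcm takes max exponent of each prime: 2² · 5² · 7² · 31² = 4708900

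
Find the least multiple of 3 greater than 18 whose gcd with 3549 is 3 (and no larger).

gcd(k, 3549) = 3 forces 3 | k; write k = 3s. Then gcd(3s, 3·1183) = 3·gcd(s, 1183), so need gcd(s, 1183) = 1.
3s > 18 gives s ≥ 7. The least s ≥ 7 coprime to 1183 is 8, so k = 3·8 = 24.

24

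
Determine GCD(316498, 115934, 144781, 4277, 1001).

316498 = 2 · 7 · 13 · 37 · 47; 115934 = 2 · 7³ · 13²; 144781 = 7 · 13 · 37 · 43; 4277 = 7 · 13 · 47; 1001 = 7 · 11 · 13
gcd takes min exponent of each prime: 7 · 13 = 91

91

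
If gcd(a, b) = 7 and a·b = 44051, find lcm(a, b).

6293

gcd·lcm = product, so lcm = 44051/7 = 6293.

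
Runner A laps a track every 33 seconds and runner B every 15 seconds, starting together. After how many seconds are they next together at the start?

gcd first: 33 = 2·15 + 3; 15 = 5·3 + 0 → gcd = 3
lcm = 33·15/gcd = 495/3 = 165

165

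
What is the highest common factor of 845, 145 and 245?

5

845 = 5 · 13²; 145 = 5 · 29; 245 = 5 · 7²
gcd takes min exponent of each prime: 5 = 5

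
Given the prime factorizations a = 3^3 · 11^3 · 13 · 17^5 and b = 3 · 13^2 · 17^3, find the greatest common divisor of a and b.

min exponent per shared prime: 3 · 13 · 17^3 = 191607

191607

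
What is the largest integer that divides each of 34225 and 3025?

Euclid: 34225 = 11·3025 + 950; 3025 = 3·950 + 175; 950 = 5·175 + 75; 175 = 2·75 + 25; 75 = 3·25 + 0. Last nonzero remainder: 25.

25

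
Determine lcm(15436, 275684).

15436 = 2² · 17 · 227; 275684 = 2² · 41³
max exponents: 2² · 17 · 41³ · 227 = 1063864556

1063864556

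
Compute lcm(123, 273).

gcd first: 273 = 2·123 + 27; 123 = 4·27 + 15; 27 = 1·15 + 12; 15 = 1·12 + 3; 12 = 4·3 + 0 → gcd = 3
lcm = 123·273/gcd = 33579/3 = 11193

11193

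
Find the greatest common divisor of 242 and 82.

Euclid: 242 = 2·82 + 78; 82 = 1·78 + 4; 78 = 19·4 + 2; 4 = 2·2 + 0. Last nonzero remainder: 2.

2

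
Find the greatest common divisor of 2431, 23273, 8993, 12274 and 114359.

17

gcd(2431, 23273): 23273 = 9·2431 + 1394; 2431 = 1·1394 + 1037; 1394 = 1·1037 + 357; 1037 = 2·357 + 323; 357 = 1·323 + 34; 323 = 9·34 + 17; 34 = 2·17 + 0 → 17
gcd(17, 8993): 8993 = 529·17 + 0 → 17
gcd(17, 12274): 12274 = 722·17 + 0 → 17
gcd(17, 114359): 114359 = 6727·17 + 0 → 17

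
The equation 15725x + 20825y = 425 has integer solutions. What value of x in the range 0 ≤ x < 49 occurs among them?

Euclid: 20825 = 1·15725 + 5100; 15725 = 3·5100 + 425; 5100 = 12·425 + 0 → gcd = 425; 425 = 425·1.
Back-substitution yields 15725·(4) + 20825·(-3) = 425, so one solution is x = 4·1 = 4, y = -3·1 = -3.
Solutions in x differ by 20825/425 = 49; the one in [0, 49) is 4 mod 49 = 4.

4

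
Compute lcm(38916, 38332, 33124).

38916 = 2² · 3² · 23 · 47; 38332 = 2² · 7 · 37²; 33124 = 2² · 7² · 13²
lcm takes max exponent of each prime: 2² · 3² · 7² · 13² · 23 · 37² · 47 = 441178589124

441178589124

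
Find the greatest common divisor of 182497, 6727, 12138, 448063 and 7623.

7

gcd(182497, 6727): 182497 = 27·6727 + 868; 6727 = 7·868 + 651; 868 = 1·651 + 217; 651 = 3·217 + 0 → 217
gcd(217, 12138): 12138 = 55·217 + 203; 217 = 1·203 + 14; 203 = 14·14 + 7; 14 = 2·7 + 0 → 7
gcd(7, 448063): 448063 = 64009·7 + 0 → 7
gcd(7, 7623): 7623 = 1089·7 + 0 → 7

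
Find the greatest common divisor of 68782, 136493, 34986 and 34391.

68782 = 2 · 7 · 17³; 136493 = 7 · 17 · 31 · 37; 34986 = 2 · 3 · 7³ · 17; 34391 = 7 · 17³
gcd takes min exponent of each prime: 7 · 17 = 119

119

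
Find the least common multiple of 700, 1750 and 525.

700 = 2² · 5² · 7; 1750 = 2 · 5³ · 7; 525 = 3 · 5² · 7
lcm takes max exponent of each prime: 2² · 3 · 5³ · 7 = 10500

10500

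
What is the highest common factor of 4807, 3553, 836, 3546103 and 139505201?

209

4807 = 11 · 19 · 23; 3553 = 11 · 17 · 19; 836 = 2² · 11 · 19; 3546103 = 11 · 19³ · 47; 139505201 = 11 · 19³ · 43²
gcd takes min exponent of each prime: 11 · 19 = 209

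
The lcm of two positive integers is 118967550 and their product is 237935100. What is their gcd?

From gcd × lcm = pq: gcd = 237935100 / 118967550 = 2.

2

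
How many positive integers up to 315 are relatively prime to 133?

256

Prime factors of 133: 7, 19. Count integers ≤ 315 divisible by none of them.
By inclusion–exclusion: 315 − ⌊315/7⌋ − ⌊315/19⌋ + ⌊315/133⌋ = 256.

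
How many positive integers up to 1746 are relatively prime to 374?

748

374 = 2·11·17. Inclusion–exclusion on these primes:
1746 − ⌊1746/2⌋ − ⌊1746/11⌋ − ⌊1746/17⌋ + ⌊1746/22⌋ + ⌊1746/34⌋ + ⌊1746/187⌋ − ⌊1746/374⌋ = 748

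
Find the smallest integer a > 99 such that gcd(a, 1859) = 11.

1859 = 11·169. Any a with gcd(a, 1859) = 11 is a multiple of 11, say 11s, with s coprime to 169.
Need s > 99/11, so s ≥ 10. First s ≥ 10 with gcd(s, 169) = 1 is s = 10. Thus a = 11·10 = 110.

110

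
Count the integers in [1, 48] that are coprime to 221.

43

221 = 13·17. Inclusion–exclusion on these primes:
48 − ⌊48/13⌋ − ⌊48/17⌋ + ⌊48/221⌋ = 43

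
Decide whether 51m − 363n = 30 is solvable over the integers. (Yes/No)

By Bézout, 51m − 363n = 30 has integer solutions iff gcd(51, 363) | 30.
Euclid: 363 = 7·51 + 6; 51 = 8·6 + 3; 6 = 2·3 + 0. gcd = 3; 30 mod 3 = 0. Yes.

Yes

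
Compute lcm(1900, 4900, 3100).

2886100

1900 = 2² · 5² · 19; 4900 = 2² · 5² · 7²; 3100 = 2² · 5² · 31
lcm takes max exponent of each prime: 2² · 5² · 7² · 19 · 31 = 2886100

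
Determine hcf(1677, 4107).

3

Euclid: 4107 = 2·1677 + 753; 1677 = 2·753 + 171; 753 = 4·171 + 69; 171 = 2·69 + 33; 69 = 2·33 + 3; 33 = 11·3 + 0. Last nonzero remainder: 3.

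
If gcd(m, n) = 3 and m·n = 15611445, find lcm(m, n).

5203815

gcd·lcm = product, so lcm = 15611445/3 = 5203815.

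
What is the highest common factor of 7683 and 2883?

3

7683 = 3 · 13 · 197
2883 = 3 · 31²
Common: 3 = 3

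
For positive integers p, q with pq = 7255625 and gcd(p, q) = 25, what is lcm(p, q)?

gcd·lcm = product, so lcm = 7255625/25 = 290225.

290225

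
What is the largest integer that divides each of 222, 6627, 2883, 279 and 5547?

222 = 2 · 3 · 37; 6627 = 3 · 47²; 2883 = 3 · 31²; 279 = 3² · 31; 5547 = 3 · 43²
gcd takes min exponent of each prime: 3 = 3

3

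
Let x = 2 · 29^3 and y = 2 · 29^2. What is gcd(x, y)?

1682

min exponent per shared prime: 2 · 29^2 = 1682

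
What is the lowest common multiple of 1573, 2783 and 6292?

lcm(1573, 2783) = 1573·2783/gcd = 4377659/121 = 36179
lcm(36179, 6292) = 36179·6292/gcd = 227638268/1573 = 144716

144716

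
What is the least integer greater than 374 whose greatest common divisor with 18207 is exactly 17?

391

18207 = 17·1071. Any k with gcd(k, 18207) = 17 is a multiple of 17, say 17s, with s coprime to 1071.
Need s > 374/17, so s ≥ 23. First s ≥ 23 with gcd(s, 1071) = 1 is s = 23. Thus k = 17·23 = 391.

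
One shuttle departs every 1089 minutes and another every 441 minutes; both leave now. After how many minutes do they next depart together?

53361

1089 = 3² · 11²; 441 = 3² · 7²
max exponents: 3² · 7² · 11² = 53361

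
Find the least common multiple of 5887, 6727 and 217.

5887 = 7 · 29²; 6727 = 7 · 31²; 217 = 7 · 31
lcm takes max exponent of each prime: 7 · 29² · 31² = 5657407

5657407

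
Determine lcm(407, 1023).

407 = 11 · 37; 1023 = 3 · 11 · 31
max exponents: 3 · 11 · 31 · 37 = 37851

37851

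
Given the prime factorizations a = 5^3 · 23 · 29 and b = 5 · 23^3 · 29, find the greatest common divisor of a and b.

3335

min exponent per shared prime: 5 · 23 · 29 = 3335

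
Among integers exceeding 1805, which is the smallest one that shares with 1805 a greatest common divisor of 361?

2166

1805 = 361·5. Any m with gcd(m, 1805) = 361 is a multiple of 361, say 361s, with s coprime to 5.
Need s > 1805/361, so s ≥ 6. First s ≥ 6 with gcd(s, 5) = 1 is s = 6. Thus m = 361·6 = 2166.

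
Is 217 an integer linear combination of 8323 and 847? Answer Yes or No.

gcd(8323, 847): 8323 = 9·847 + 700; 847 = 1·700 + 147; 700 = 4·147 + 112; 147 = 1·112 + 35; 112 = 3·35 + 7; 35 = 5·7 + 0 → 7
7 divides 217, so a solution exists.

Yes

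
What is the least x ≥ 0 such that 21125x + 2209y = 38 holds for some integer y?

1275

Euclid: 21125 = 9·2209 + 1244; 2209 = 1·1244 + 965; 1244 = 1·965 + 279; 965 = 3·279 + 128; 279 = 2·128 + 23; 128 = 5·23 + 13; 23 = 1·13 + 10; 13 = 1·10 + 3; 10 = 3·3 + 1; 3 = 3·1 + 0 → gcd = 1; 38 = 1·38.
Back-substitution yields 21125·(673) + 2209·(-6436) = 1, so one solution is x = 673·38 = 25574, y = -6436·38 = -244568.
Solutions in x differ by 2209/1 = 2209; the one in [0, 2209) is 25574 mod 2209 = 1275.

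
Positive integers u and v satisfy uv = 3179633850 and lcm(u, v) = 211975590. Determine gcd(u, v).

15

gcd·lcm = product, so gcd = 3179633850/211975590 = 15.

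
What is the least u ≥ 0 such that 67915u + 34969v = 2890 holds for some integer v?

Reduce mod 34969: 67915u ≡ 2890 (mod 34969). With g = gcd(67915, 34969) = 289 dividing 2890, divide through: 235u ≡ 10 (mod 121).
Since gcd(235, 121) = 1, u ≡ 10·(235)⁻¹ ≡ 85 (mod 121). Smallest non-negative: 85.

85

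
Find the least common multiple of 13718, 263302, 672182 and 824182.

lcm(13718, 263302) = 13718·263302/gcd = 3611976836/38 = 95052022
lcm(95052022, 672182) = 95052022·672182/gcd = 63892258252004/13718 = 4657549078
lcm(4657549078, 824182) = 4657549078·824182/gcd = 3838668114204196/1558 = 2463843462262

2463843462262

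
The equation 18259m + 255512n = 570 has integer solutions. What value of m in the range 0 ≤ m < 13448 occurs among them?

Reduce mod 255512: 18259m ≡ 570 (mod 255512). With g = gcd(18259, 255512) = 19 dividing 570, divide through: 961m ≡ 30 (mod 13448).
Since gcd(961, 13448) = 1, m ≡ 30·(961)⁻¹ ≡ 70 (mod 13448). Smallest non-negative: 70.

70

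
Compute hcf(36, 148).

4

Euclid: 148 = 4·36 + 4; 36 = 9·4 + 0. Last nonzero remainder: 4.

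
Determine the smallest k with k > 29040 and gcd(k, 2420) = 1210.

Multiples of 1210 above 29040: 1210·25, 1210·26, … . Need the cofactor coprime to 2420/1210 = 2.
Checking s = 25, 26, … the first with gcd(s, 2) = 1 is s = 25, giving 30250.

30250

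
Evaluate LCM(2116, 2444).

2116 = 2² · 23²; 2444 = 2² · 13 · 47
max exponents: 2² · 13 · 23² · 47 = 1292876

1292876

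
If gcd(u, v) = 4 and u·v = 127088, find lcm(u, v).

31772

For any two positive integers, gcd × lcm equals their product. Hence lcm = 127088 / 4 = 31772.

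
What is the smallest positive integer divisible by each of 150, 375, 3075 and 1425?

150 = 2 · 3 · 5²; 375 = 3 · 5³; 3075 = 3 · 5² · 41; 1425 = 3 · 5² · 19
lcm takes max exponent of each prime: 2 · 3 · 5³ · 19 · 41 = 584250

584250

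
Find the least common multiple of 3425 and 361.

3425 = 5² · 137; 361 = 19²
max exponents: 5² · 19² · 137 = 1236425

1236425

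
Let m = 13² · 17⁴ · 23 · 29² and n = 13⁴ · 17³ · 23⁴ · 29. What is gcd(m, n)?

553808099

min exponent per shared prime: 13² · 17³ · 23 · 29 = 553808099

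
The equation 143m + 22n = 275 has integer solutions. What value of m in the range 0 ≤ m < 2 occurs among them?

Euclid: 143 = 6·22 + 11; 22 = 2·11 + 0 → gcd = 11; 275 = 11·25.
Back-substitution yields 143·(1) + 22·(-6) = 11, so one solution is m = 1·25 = 25, n = -6·25 = -150.
Solutions in m differ by 22/11 = 2; the one in [0, 2) is 25 mod 2 = 1.

1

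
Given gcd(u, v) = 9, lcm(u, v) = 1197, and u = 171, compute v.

u·v = gcd·lcm = 9·1197 = 10773, so v = 10773/171 = 63.

63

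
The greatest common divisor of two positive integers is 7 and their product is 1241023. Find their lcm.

177289

Since gcd(a,b)·lcm(a,b) = ab, lcm = 1241023/7 = 177289.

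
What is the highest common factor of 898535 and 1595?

55

Euclid: 898535 = 563·1595 + 550; 1595 = 2·550 + 495; 550 = 1·495 + 55; 495 = 9·55 + 0. Last nonzero remainder: 55.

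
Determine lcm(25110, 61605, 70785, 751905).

25110 = 2 · 3⁴ · 5 · 31; 61605 = 3² · 5 · 37²; 70785 = 3² · 5 · 11² · 13; 751905 = 3² · 5 · 7² · 11 · 31
lcm takes max exponent of each prime: 2 · 3⁴ · 5 · 7² · 11² · 13 · 31 · 37² = 2649567350430

2649567350430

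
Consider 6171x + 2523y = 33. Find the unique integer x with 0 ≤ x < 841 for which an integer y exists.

gcd(6171, 2523) = 3 (Euclid: 6171 = 2·2523 + 1125; 2523 = 2·1125 + 273; 1125 = 4·273 + 33; 273 = 8·33 + 9; 33 = 3·9 + 6; 9 = 1·6 + 3; 6 = 2·3 + 0), and 3 | 33.
Extended Euclid: 6171·(-305) + 2523·(746) = 3. Scale by 11: x₀ = -3355.
General solution x = x₀ + 841t; reducing mod 841 gives x = 9 (and y = -22).

9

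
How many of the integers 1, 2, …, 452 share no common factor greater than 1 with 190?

190 = 2·5·19. Inclusion–exclusion on these primes:
452 − ⌊452/2⌋ − ⌊452/5⌋ − ⌊452/19⌋ + ⌊452/10⌋ + ⌊452/38⌋ + ⌊452/95⌋ − ⌊452/190⌋ = 171

171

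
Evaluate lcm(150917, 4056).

3622008

gcd first: 150917 = 37·4056 + 845; 4056 = 4·845 + 676; 845 = 1·676 + 169; 676 = 4·169 + 0 → gcd = 169
lcm = 150917·4056/gcd = 612119352/169 = 3622008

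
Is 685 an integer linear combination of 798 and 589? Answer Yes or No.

No

gcd(798, 589): 798 = 1·589 + 209; 589 = 2·209 + 171; 209 = 1·171 + 38; 171 = 4·38 + 19; 38 = 2·19 + 0 → 19
19 does not divide 685, so a solution does not exist.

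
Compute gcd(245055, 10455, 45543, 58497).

gcd(245055, 10455): 245055 = 23·10455 + 4590; 10455 = 2·4590 + 1275; 4590 = 3·1275 + 765; 1275 = 1·765 + 510; 765 = 1·510 + 255; 510 = 2·255 + 0 → 255
gcd(255, 45543): 45543 = 178·255 + 153; 255 = 1·153 + 102; 153 = 1·102 + 51; 102 = 2·51 + 0 → 51
gcd(51, 58497): 58497 = 1147·51 + 0 → 51

51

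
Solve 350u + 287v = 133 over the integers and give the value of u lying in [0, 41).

34

Euclid: 350 = 1·287 + 63; 287 = 4·63 + 35; 63 = 1·35 + 28; 35 = 1·28 + 7; 28 = 4·7 + 0 → gcd = 7; 133 = 7·19.
Back-substitution yields 350·(-9) + 287·(11) = 7, so one solution is u = -9·19 = -171, v = 11·19 = 209.
Solutions in u differ by 287/7 = 41; the one in [0, 41) is -171 mod 41 = 34.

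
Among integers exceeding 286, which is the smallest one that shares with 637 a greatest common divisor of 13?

gcd(a, 637) = 13 forces 13 | a; write a = 13s. Then gcd(13s, 13·49) = 13·gcd(s, 49), so need gcd(s, 49) = 1.
13s > 286 gives s ≥ 23. The least s ≥ 23 coprime to 49 is 23, so a = 13·23 = 299.

299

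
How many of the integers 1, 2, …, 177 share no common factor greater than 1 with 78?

Prime factors of 78: 2, 3, 13. Count integers ≤ 177 divisible by none of them.
By inclusion–exclusion: 177 − ⌊177/2⌋ − ⌊177/3⌋ − ⌊177/13⌋ + ⌊177/6⌋ + ⌊177/26⌋ + ⌊177/39⌋ − ⌊177/78⌋ = 54.

54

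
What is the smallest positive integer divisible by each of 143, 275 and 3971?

1290575

143 = 11 · 13; 275 = 5² · 11; 3971 = 11 · 19²
lcm takes max exponent of each prime: 5² · 11 · 13 · 19² = 1290575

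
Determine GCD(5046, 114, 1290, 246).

6

gcd(5046, 114): 5046 = 44·114 + 30; 114 = 3·30 + 24; 30 = 1·24 + 6; 24 = 4·6 + 0 → 6
gcd(6, 1290): 1290 = 215·6 + 0 → 6
gcd(6, 246): 246 = 41·6 + 0 → 6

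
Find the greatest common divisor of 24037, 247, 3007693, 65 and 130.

24037 = 13 · 43²; 247 = 13 · 19; 3007693 = 13³ · 37²; 65 = 5 · 13; 130 = 2 · 5 · 13
gcd takes min exponent of each prime: 13 = 13

13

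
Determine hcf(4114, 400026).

4114 = 2 · 11² · 17
400026 = 2 · 3 · 11² · 19 · 29
Common: 2 · 11² = 242

242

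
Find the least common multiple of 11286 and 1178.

349866

gcd first: 11286 = 9·1178 + 684; 1178 = 1·684 + 494; 684 = 1·494 + 190; 494 = 2·190 + 114; 190 = 1·114 + 76; 114 = 1·76 + 38; 76 = 2·38 + 0 → gcd = 38
lcm = 11286·1178/gcd = 13294908/38 = 349866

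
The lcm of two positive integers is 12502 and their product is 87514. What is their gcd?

7

gcd·lcm = product, so gcd = 87514/12502 = 7.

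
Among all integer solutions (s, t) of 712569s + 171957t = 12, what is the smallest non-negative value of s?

30477

Reduce mod 171957: 712569s ≡ 12 (mod 171957). With g = gcd(712569, 171957) = 3 dividing 12, divide through: 237523s ≡ 4 (mod 57319).
Since gcd(237523, 57319) = 1, s ≡ 4·(237523)⁻¹ ≡ 30477 (mod 57319). Smallest non-negative: 30477.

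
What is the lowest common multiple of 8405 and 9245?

gcd first: 9245 = 1·8405 + 840; 8405 = 10·840 + 5; 840 = 168·5 + 0 → gcd = 5
lcm = 8405·9245/gcd = 77704225/5 = 15540845

15540845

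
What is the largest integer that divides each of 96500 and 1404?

4

Euclid: 96500 = 68·1404 + 1028; 1404 = 1·1028 + 376; 1028 = 2·376 + 276; 376 = 1·276 + 100; 276 = 2·100 + 76; 100 = 1·76 + 24; 76 = 3·24 + 4; 24 = 6·4 + 0. Last nonzero remainder: 4.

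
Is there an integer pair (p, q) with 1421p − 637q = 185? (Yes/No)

By Bézout, 1421p − 637q = 185 has integer solutions iff gcd(1421, 637) | 185.
Euclid: 1421 = 2·637 + 147; 637 = 4·147 + 49; 147 = 3·49 + 0. gcd = 49; 185 mod 49 = 38. No.

No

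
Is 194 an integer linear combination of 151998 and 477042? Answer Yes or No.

By Bézout, 151998m + 477042n = 194 has integer solutions iff gcd(151998, 477042) | 194.
Euclid: 477042 = 3·151998 + 21048; 151998 = 7·21048 + 4662; 21048 = 4·4662 + 2400; 4662 = 1·2400 + 2262; 2400 = 1·2262 + 138; 2262 = 16·138 + 54; 138 = 2·54 + 30; 54 = 1·30 + 24; 30 = 1·24 + 6; 24 = 4·6 + 0. gcd = 6; 194 mod 6 = 2. No.

No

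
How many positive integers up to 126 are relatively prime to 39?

78

39 = 3·13. Inclusion–exclusion on these primes:
126 − ⌊126/3⌋ − ⌊126/13⌋ + ⌊126/39⌋ = 78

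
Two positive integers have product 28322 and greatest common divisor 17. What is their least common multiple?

For any two positive integers, gcd × lcm equals their product. Hence lcm = 28322 / 17 = 1666.

1666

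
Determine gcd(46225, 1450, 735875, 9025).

46225 = 5² · 43²; 1450 = 2 · 5² · 29; 735875 = 5³ · 7 · 29²; 9025 = 5² · 19²
gcd takes min exponent of each prime: 5² = 25

25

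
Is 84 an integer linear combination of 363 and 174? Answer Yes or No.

Yes

By Bézout, 363s + 174t = 84 has integer solutions iff gcd(363, 174) | 84.
Euclid: 363 = 2·174 + 15; 174 = 11·15 + 9; 15 = 1·9 + 6; 9 = 1·6 + 3; 6 = 2·3 + 0. gcd = 3; 84 mod 3 = 0. Yes.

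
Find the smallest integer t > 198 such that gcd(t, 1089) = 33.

gcd(t, 1089) = 33 forces 33 | t; write t = 33s. Then gcd(33s, 33·33) = 33·gcd(s, 33), so need gcd(s, 33) = 1.
33s > 198 gives s ≥ 7. The least s ≥ 7 coprime to 33 is 7, so t = 33·7 = 231.

231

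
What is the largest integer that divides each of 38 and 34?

Euclid: 38 = 1·34 + 4; 34 = 8·4 + 2; 4 = 2·2 + 0. Last nonzero remainder: 2.

2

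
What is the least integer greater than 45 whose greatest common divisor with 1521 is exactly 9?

54

1521 = 9·169. Any t with gcd(t, 1521) = 9 is a multiple of 9, say 9s, with s coprime to 169.
Need s > 45/9, so s ≥ 6. First s ≥ 6 with gcd(s, 169) = 1 is s = 6. Thus t = 9·6 = 54.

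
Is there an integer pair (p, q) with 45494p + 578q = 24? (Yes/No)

Yes

By Bézout, 45494p + 578q = 24 has integer solutions iff gcd(45494, 578) | 24.
Euclid: 45494 = 78·578 + 410; 578 = 1·410 + 168; 410 = 2·168 + 74; 168 = 2·74 + 20; 74 = 3·20 + 14; 20 = 1·14 + 6; 14 = 2·6 + 2; 6 = 3·2 + 0. gcd = 2; 24 mod 2 = 0. Yes.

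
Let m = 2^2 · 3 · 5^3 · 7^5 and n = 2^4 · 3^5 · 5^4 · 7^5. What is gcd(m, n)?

25210500

min exponent per shared prime: 2^2 · 3 · 5^3 · 7^5 = 25210500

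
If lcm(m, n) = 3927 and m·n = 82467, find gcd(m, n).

21

From gcd × lcm = mn: gcd = 82467 / 3927 = 21.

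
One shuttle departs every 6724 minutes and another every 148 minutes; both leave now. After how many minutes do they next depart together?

248788

gcd first: 6724 = 45·148 + 64; 148 = 2·64 + 20; 64 = 3·20 + 4; 20 = 5·4 + 0 → gcd = 4
lcm = 6724·148/gcd = 995152/4 = 248788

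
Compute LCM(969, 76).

3876

gcd first: 969 = 12·76 + 57; 76 = 1·57 + 19; 57 = 3·19 + 0 → gcd = 19
lcm = 969·76/gcd = 73644/19 = 3876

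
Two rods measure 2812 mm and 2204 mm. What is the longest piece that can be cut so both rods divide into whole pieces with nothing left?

2812 = 2² · 19 · 37
2204 = 2² · 19 · 29
Common: 2² · 19 = 76

76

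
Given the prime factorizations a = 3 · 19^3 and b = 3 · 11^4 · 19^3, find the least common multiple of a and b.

max exponent per prime: 3 · 11^4 · 19^3 = 301267857

301267857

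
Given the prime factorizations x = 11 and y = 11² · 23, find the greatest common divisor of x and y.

11

min exponent per shared prime: 11 = 11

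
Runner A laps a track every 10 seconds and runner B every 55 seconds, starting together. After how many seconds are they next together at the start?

110

10 = 2 · 5; 55 = 5 · 11
max exponents: 2 · 5 · 11 = 110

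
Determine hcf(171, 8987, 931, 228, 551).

gcd(171, 8987): 8987 = 52·171 + 95; 171 = 1·95 + 76; 95 = 1·76 + 19; 76 = 4·19 + 0 → 19
gcd(19, 931): 931 = 49·19 + 0 → 19
gcd(19, 228): 228 = 12·19 + 0 → 19
gcd(19, 551): 551 = 29·19 + 0 → 19

19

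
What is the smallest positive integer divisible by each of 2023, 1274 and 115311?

20986602

2023 = 7 · 17²; 1274 = 2 · 7² · 13; 115311 = 3 · 7 · 17² · 19
lcm takes max exponent of each prime: 2 · 3 · 7² · 13 · 17² · 19 = 20986602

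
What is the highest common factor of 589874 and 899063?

Euclid: 899063 = 1·589874 + 309189; 589874 = 1·309189 + 280685; 309189 = 1·280685 + 28504; 280685 = 9·28504 + 24149; 28504 = 1·24149 + 4355; 24149 = 5·4355 + 2374; 4355 = 1·2374 + 1981; 2374 = 1·1981 + 393; 1981 = 5·393 + 16; 393 = 24·16 + 9; 16 = 1·9 + 7; 9 = 1·7 + 2; 7 = 3·2 + 1; 2 = 2·1 + 0. Last nonzero remainder: 1.

1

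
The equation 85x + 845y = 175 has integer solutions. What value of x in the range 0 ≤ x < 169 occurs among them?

12

gcd(85, 845) = 5 (Euclid: 845 = 9·85 + 80; 85 = 1·80 + 5; 80 = 16·5 + 0), and 5 | 175.
Extended Euclid: 85·(10) + 845·(-1) = 5. Scale by 35: x₀ = 350.
General solution x = x₀ + 169t; reducing mod 169 gives x = 12 (and y = -1).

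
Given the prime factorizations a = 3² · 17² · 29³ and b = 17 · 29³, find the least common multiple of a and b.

max exponent per prime: 3² · 17² · 29³ = 63435789

63435789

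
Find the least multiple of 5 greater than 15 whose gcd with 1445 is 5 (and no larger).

20

1445 = 5·289. Any x with gcd(x, 1445) = 5 is a multiple of 5, say 5s, with s coprime to 289.
Need s > 15/5, so s ≥ 4. First s ≥ 4 with gcd(s, 289) = 1 is s = 4. Thus x = 5·4 = 20.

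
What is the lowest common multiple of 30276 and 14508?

30276 = 2² · 3² · 29²; 14508 = 2² · 3² · 13 · 31
max exponents: 2² · 3² · 13 · 29² · 31 = 12201228

12201228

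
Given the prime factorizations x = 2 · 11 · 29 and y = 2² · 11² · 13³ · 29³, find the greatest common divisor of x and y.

638

min exponent per shared prime: 2 · 11 · 29 = 638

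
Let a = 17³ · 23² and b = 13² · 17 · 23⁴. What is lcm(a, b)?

max exponent per prime: 13² · 17³ · 23⁴ = 232351142777

232351142777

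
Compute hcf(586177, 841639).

586177 = 17 · 29² · 41
841639 = 23² · 37 · 43
Common: 1 = 1

1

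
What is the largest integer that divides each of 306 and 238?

306 = 2 · 3² · 17
238 = 2 · 7 · 17
Common: 2 · 17 = 34

34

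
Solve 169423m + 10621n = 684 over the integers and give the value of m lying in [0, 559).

gcd(169423, 10621) = 19 (Euclid: 169423 = 15·10621 + 10108; 10621 = 1·10108 + 513; 10108 = 19·513 + 361; 513 = 1·361 + 152; 361 = 2·152 + 57; 152 = 2·57 + 38; 57 = 1·38 + 19; 38 = 2·19 + 0), and 19 | 684.
Extended Euclid: 169423·(207) + 10621·(-3302) = 19. Scale by 36: m₀ = 7452.
General solution m = m₀ + 559t; reducing mod 559 gives m = 185 (and n = -2951).

185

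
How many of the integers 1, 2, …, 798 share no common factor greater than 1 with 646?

356

Prime factors of 646: 2, 17, 19. Count integers ≤ 798 divisible by none of them.
By inclusion–exclusion: 798 − ⌊798/2⌋ − ⌊798/17⌋ − ⌊798/19⌋ + ⌊798/34⌋ + ⌊798/38⌋ + ⌊798/323⌋ − ⌊798/646⌋ = 356.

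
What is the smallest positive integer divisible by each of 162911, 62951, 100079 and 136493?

2246796668249

162911 = 7 · 17 · 37²; 62951 = 7 · 17 · 23²; 100079 = 7 · 17 · 29²; 136493 = 7 · 17 · 31 · 37
lcm takes max exponent of each prime: 7 · 17 · 23² · 29² · 31 · 37² = 2246796668249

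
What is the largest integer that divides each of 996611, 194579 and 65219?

539

996611 = 7² · 11 · 43²; 194579 = 7² · 11 · 19²; 65219 = 7² · 11³
gcd takes min exponent of each prime: 7² · 11 = 539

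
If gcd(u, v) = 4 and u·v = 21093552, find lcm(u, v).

For any two positive integers, gcd × lcm equals their product. Hence lcm = 21093552 / 4 = 5273388.

5273388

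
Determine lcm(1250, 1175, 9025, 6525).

1250 = 2 · 5⁴; 1175 = 5² · 47; 9025 = 5² · 19²; 6525 = 3² · 5² · 29
lcm takes max exponent of each prime: 2 · 3² · 5⁴ · 19² · 29 · 47 = 5535483750

5535483750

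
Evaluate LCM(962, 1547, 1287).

lcm(962, 1547) = 962·1547/gcd = 1488214/13 = 114478
lcm(114478, 1287) = 114478·1287/gcd = 147333186/13 = 11333322

11333322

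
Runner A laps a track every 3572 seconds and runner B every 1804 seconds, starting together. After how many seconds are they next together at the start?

1610972

gcd first: 3572 = 1·1804 + 1768; 1804 = 1·1768 + 36; 1768 = 49·36 + 4; 36 = 9·4 + 0 → gcd = 4
lcm = 3572·1804/gcd = 6443888/4 = 1610972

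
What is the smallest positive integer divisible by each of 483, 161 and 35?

lcm(483, 161) = 483·161/gcd = 77763/161 = 483
lcm(483, 35) = 483·35/gcd = 16905/7 = 2415

2415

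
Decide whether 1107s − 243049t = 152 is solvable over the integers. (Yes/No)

By Bézout, 1107s − 243049t = 152 has integer solutions iff gcd(1107, 243049) | 152.
Euclid: 243049 = 219·1107 + 616; 1107 = 1·616 + 491; 616 = 1·491 + 125; 491 = 3·125 + 116; 125 = 1·116 + 9; 116 = 12·9 + 8; 9 = 1·8 + 1; 8 = 8·1 + 0. gcd = 1; 152 mod 1 = 0. Yes.

Yes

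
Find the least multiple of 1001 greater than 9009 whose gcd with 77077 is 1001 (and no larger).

10010

77077 = 1001·77. Any t with gcd(t, 77077) = 1001 is a multiple of 1001, say 1001s, with s coprime to 77.
Need s > 9009/1001, so s ≥ 10. First s ≥ 10 with gcd(s, 77) = 1 is s = 10. Thus t = 1001·10 = 10010.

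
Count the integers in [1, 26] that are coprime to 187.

187 = 11·17. Inclusion–exclusion on these primes:
26 − ⌊26/11⌋ − ⌊26/17⌋ + ⌊26/187⌋ = 23

23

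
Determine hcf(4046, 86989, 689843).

4046 = 2 · 7 · 17²; 86989 = 7 · 17² · 43; 689843 = 7 · 11 · 17² · 31
gcd takes min exponent of each prime: 7 · 17² = 2023

2023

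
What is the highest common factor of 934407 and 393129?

934407 = 3² · 47³
393129 = 3² · 11² · 19²
Common: 3² = 9

9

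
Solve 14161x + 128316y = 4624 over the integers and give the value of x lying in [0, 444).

100

Reduce mod 128316: 14161x ≡ 4624 (mod 128316). With g = gcd(14161, 128316) = 289 dividing 4624, divide through: 49x ≡ 16 (mod 444).
Since gcd(49, 444) = 1, x ≡ 16·(49)⁻¹ ≡ 100 (mod 444). Smallest non-negative: 100.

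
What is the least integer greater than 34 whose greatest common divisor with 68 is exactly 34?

Multiples of 34 above 34: 34·2, 34·3, … . Need the cofactor coprime to 68/34 = 2.
Checking s = 2, 3, … the first with gcd(s, 2) = 1 is s = 3, giving 102.

102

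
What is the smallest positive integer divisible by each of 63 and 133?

gcd first: 133 = 2·63 + 7; 63 = 9·7 + 0 → gcd = 7
lcm = 63·133/gcd = 8379/7 = 1197

1197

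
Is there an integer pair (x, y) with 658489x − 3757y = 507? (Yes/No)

Yes

By Bézout, 658489x − 3757y = 507 has integer solutions iff gcd(658489, 3757) | 507.
Euclid: 658489 = 175·3757 + 1014; 3757 = 3·1014 + 715; 1014 = 1·715 + 299; 715 = 2·299 + 117; 299 = 2·117 + 65; 117 = 1·65 + 52; 65 = 1·52 + 13; 52 = 4·13 + 0. gcd = 13; 507 mod 13 = 0. Yes.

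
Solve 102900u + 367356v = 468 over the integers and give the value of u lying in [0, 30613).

25158

gcd(102900, 367356) = 12 (Euclid: 367356 = 3·102900 + 58656; 102900 = 1·58656 + 44244; 58656 = 1·44244 + 14412; 44244 = 3·14412 + 1008; 14412 = 14·1008 + 300; 1008 = 3·300 + 108; 300 = 2·108 + 84; 108 = 1·84 + 24; 84 = 3·24 + 12; 24 = 2·12 + 0), and 12 | 468.
Extended Euclid: 102900·(-13484) + 367356·(3777) = 12. Scale by 39: u₀ = -525876.
General solution u = u₀ + 30613t; reducing mod 30613 gives u = 25158 (and v = -7047).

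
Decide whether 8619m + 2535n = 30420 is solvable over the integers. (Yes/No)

Yes

By Bézout, 8619m + 2535n = 30420 has integer solutions iff gcd(8619, 2535) | 30420.
Euclid: 8619 = 3·2535 + 1014; 2535 = 2·1014 + 507; 1014 = 2·507 + 0. gcd = 507; 30420 mod 507 = 0. Yes.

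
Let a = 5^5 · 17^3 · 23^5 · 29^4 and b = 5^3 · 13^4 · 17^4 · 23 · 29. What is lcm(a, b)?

33935190234046432905071875

max exponent per prime: 5^5 · 13^4 · 17^4 · 23^5 · 29^4 = 33935190234046432905071875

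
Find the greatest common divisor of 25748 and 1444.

4

Euclid: 25748 = 17·1444 + 1200; 1444 = 1·1200 + 244; 1200 = 4·244 + 224; 244 = 1·224 + 20; 224 = 11·20 + 4; 20 = 5·4 + 0. Last nonzero remainder: 4.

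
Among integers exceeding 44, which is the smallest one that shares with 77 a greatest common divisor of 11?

77 = 11·7. Any m with gcd(m, 77) = 11 is a multiple of 11, say 11s, with s coprime to 7.
Need s > 44/11, so s ≥ 5. First s ≥ 5 with gcd(s, 7) = 1 is s = 5. Thus m = 11·5 = 55.

55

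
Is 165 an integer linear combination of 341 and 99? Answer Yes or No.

Yes

By Bézout, 341u − 99v = 165 has integer solutions iff gcd(341, 99) | 165.
Euclid: 341 = 3·99 + 44; 99 = 2·44 + 11; 44 = 4·11 + 0. gcd = 11; 165 mod 11 = 0. Yes.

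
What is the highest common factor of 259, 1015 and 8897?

7

259 = 7 · 37; 1015 = 5 · 7 · 29; 8897 = 7 · 31 · 41
gcd takes min exponent of each prime: 7 = 7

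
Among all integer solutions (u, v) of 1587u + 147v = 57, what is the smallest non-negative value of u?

3

gcd(1587, 147) = 3 (Euclid: 1587 = 10·147 + 117; 147 = 1·117 + 30; 117 = 3·30 + 27; 30 = 1·27 + 3; 27 = 9·3 + 0), and 3 | 57.
Extended Euclid: 1587·(-5) + 147·(54) = 3. Scale by 19: u₀ = -95.
General solution u = u₀ + 49t; reducing mod 49 gives u = 3 (and v = -32).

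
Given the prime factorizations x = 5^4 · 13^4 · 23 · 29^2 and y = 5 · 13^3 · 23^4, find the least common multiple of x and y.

max exponent per prime: 5^4 · 13^4 · 23^4 · 29^2 = 4201078207275625

4201078207275625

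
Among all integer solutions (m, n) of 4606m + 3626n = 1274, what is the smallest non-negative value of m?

5

Euclid: 4606 = 1·3626 + 980; 3626 = 3·980 + 686; 980 = 1·686 + 294; 686 = 2·294 + 98; 294 = 3·98 + 0 → gcd = 98; 1274 = 98·13.
Back-substitution yields 4606·(-11) + 3626·(14) = 98, so one solution is m = -11·13 = -143, n = 14·13 = 182.
Solutions in m differ by 3626/98 = 37; the one in [0, 37) is -143 mod 37 = 5.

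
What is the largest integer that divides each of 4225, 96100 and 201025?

25

4225 = 5² · 13²; 96100 = 2² · 5² · 31²; 201025 = 5² · 11 · 17 · 43
gcd takes min exponent of each prime: 5² = 25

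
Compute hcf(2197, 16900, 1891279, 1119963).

2197 = 13³; 16900 = 2² · 5² · 13²; 1891279 = 13² · 19² · 31; 1119963 = 3 · 13² · 47²
gcd takes min exponent of each prime: 13² = 169

169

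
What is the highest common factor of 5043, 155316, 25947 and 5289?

5043 = 3 · 41²; 155316 = 2² · 3 · 7 · 43²; 25947 = 3³ · 31²; 5289 = 3 · 41 · 43
gcd takes min exponent of each prime: 3 = 3

3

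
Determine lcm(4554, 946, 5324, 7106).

4554 = 2 · 3² · 11 · 23; 946 = 2 · 11 · 43; 5324 = 2² · 11³; 7106 = 2 · 11 · 17 · 19
lcm takes max exponent of each prime: 2² · 3² · 11³ · 17 · 19 · 23 · 43 = 15306622452

15306622452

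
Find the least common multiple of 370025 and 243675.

gcd first: 370025 = 1·243675 + 126350; 243675 = 1·126350 + 117325; 126350 = 1·117325 + 9025; 117325 = 13·9025 + 0 → gcd = 9025
lcm = 370025·243675/gcd = 90165841875/9025 = 9990675

9990675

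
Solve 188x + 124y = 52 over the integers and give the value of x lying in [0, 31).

26

Reduce mod 124: 188x ≡ 52 (mod 124). With g = gcd(188, 124) = 4 dividing 52, divide through: 47x ≡ 13 (mod 31).
Since gcd(47, 31) = 1, x ≡ 13·(47)⁻¹ ≡ 26 (mod 31). Smallest non-negative: 26.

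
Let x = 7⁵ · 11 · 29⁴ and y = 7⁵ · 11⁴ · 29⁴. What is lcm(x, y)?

174041545940647

max exponent per prime: 7⁵ · 11⁴ · 29⁴ = 174041545940647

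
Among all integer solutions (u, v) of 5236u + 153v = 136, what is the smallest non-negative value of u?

4

Reduce mod 153: 5236u ≡ 136 (mod 153). With g = gcd(5236, 153) = 17 dividing 136, divide through: 308u ≡ 8 (mod 9).
Since gcd(308, 9) = 1, u ≡ 8·(308)⁻¹ ≡ 4 (mod 9). Smallest non-negative: 4.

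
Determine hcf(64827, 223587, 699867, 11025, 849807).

gcd(64827, 223587): 223587 = 3·64827 + 29106; 64827 = 2·29106 + 6615; 29106 = 4·6615 + 2646; 6615 = 2·2646 + 1323; 2646 = 2·1323 + 0 → 1323
gcd(1323, 699867): 699867 = 529·1323 + 0 → 1323
gcd(1323, 11025): 11025 = 8·1323 + 441; 1323 = 3·441 + 0 → 441
gcd(441, 849807): 849807 = 1927·441 + 0 → 441

441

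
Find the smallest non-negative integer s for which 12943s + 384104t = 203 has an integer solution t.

42853

gcd(12943, 384104) = 7 (Euclid: 384104 = 29·12943 + 8757; 12943 = 1·8757 + 4186; 8757 = 2·4186 + 385; 4186 = 10·385 + 336; 385 = 1·336 + 49; 336 = 6·49 + 42; 49 = 1·42 + 7; 42 = 6·7 + 0), and 7 | 203.
Extended Euclid: 12943·(-7983) + 384104·(269) = 7. Scale by 29: s₀ = -231507.
General solution s = s₀ + 54872k; reducing mod 54872 gives s = 42853 (and t = -1444).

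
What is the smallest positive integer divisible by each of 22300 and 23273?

518987900

22300 = 2² · 5² · 223; 23273 = 17 · 37²
max exponents: 2² · 5² · 17 · 37² · 223 = 518987900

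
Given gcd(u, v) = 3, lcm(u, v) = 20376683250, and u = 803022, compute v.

Using uv = gcd(u,v)·lcm(u,v) = 3·20376683250 = 61130049750, we get v = 61130049750/803022 = 76125.

76125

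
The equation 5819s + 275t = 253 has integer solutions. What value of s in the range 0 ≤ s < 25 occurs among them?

Reduce mod 275: 5819s ≡ 253 (mod 275). With g = gcd(5819, 275) = 11 dividing 253, divide through: 529s ≡ 23 (mod 25).
Since gcd(529, 25) = 1, s ≡ 23·(529)⁻¹ ≡ 12 (mod 25). Smallest non-negative: 12.

12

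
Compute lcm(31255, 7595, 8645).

lcm(31255, 7595) = 31255·7595/gcd = 237381725/35 = 6782335
lcm(6782335, 8645) = 6782335·8645/gcd = 58633286075/665 = 88170355

88170355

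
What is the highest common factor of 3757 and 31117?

3757 = 13 · 17²
31117 = 29² · 37
Common: 1 = 1

1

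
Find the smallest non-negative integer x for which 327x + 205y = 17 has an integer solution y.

106

Reduce mod 205: 327x ≡ 17 (mod 205). With g = gcd(327, 205) = 1 dividing 17, divide through: 327x ≡ 17 (mod 205).
Since gcd(327, 205) = 1, x ≡ 17·(327)⁻¹ ≡ 106 (mod 205). Smallest non-negative: 106.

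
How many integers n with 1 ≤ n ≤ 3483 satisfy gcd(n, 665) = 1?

665 = 5·7·19. Inclusion–exclusion on these primes:
3483 − ⌊3483/5⌋ − ⌊3483/7⌋ − ⌊3483/19⌋ + ⌊3483/35⌋ + ⌊3483/95⌋ + ⌊3483/133⌋ − ⌊3483/665⌋ = 2263

2263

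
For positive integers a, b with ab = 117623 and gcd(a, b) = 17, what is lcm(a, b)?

gcd·lcm = product, so lcm = 117623/17 = 6919.

6919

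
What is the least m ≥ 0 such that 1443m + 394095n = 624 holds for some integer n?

9013

Reduce mod 394095: 1443m ≡ 624 (mod 394095). With g = gcd(1443, 394095) = 39 dividing 624, divide through: 37m ≡ 16 (mod 10105).
Since gcd(37, 10105) = 1, m ≡ 16·(37)⁻¹ ≡ 9013 (mod 10105). Smallest non-negative: 9013.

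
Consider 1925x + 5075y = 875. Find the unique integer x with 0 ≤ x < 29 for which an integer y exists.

Euclid: 5075 = 2·1925 + 1225; 1925 = 1·1225 + 700; 1225 = 1·700 + 525; 700 = 1·525 + 175; 525 = 3·175 + 0 → gcd = 175; 875 = 175·5.
Back-substitution yields 1925·(8) + 5075·(-3) = 175, so one solution is x = 8·5 = 40, y = -3·5 = -15.
Solutions in x differ by 5075/175 = 29; the one in [0, 29) is 40 mod 29 = 11.

11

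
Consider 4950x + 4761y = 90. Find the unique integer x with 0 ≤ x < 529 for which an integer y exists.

Euclid: 4950 = 1·4761 + 189; 4761 = 25·189 + 36; 189 = 5·36 + 9; 36 = 4·9 + 0 → gcd = 9; 90 = 9·10.
Back-substitution yields 4950·(126) + 4761·(-131) = 9, so one solution is x = 126·10 = 1260, y = -131·10 = -1310.
Solutions in x differ by 4761/9 = 529; the one in [0, 529) is 1260 mod 529 = 202.

202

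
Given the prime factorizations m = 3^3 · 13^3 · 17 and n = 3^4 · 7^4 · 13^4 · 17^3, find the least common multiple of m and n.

max exponent per prime: 3^4 · 7^4 · 13^4 · 17^3 = 27289611454833

27289611454833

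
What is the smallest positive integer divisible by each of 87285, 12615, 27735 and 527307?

87285 = 3 · 5 · 11 · 23²; 12615 = 3 · 5 · 29²; 27735 = 3 · 5 · 43²; 527307 = 3 · 11 · 19 · 29²
lcm takes max exponent of each prime: 3 · 5 · 11 · 19 · 23² · 29² · 43² = 2578850250735

2578850250735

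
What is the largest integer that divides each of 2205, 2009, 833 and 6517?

49

2205 = 3² · 5 · 7²; 2009 = 7² · 41; 833 = 7² · 17; 6517 = 7³ · 19
gcd takes min exponent of each prime: 7² = 49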